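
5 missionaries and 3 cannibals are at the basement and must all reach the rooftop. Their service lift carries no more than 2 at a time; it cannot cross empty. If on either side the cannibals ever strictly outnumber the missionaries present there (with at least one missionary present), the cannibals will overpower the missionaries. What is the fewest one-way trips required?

Counting alone: each trip to the rooftop takes at most 2 across and each return brings at least 1 back, so after t trips out (and t−1 returns) at most 2t − (t−1) of the 8 are across; that first reaches 8 at t = 7, so at least 13 crossings are needed.
The plan below uses exactly 13 crossings, so it is optimal:
1. 2 cannibals → the rooftop.  (the basement: 5M 1C; the rooftop: 0M 2C)
2. 1 cannibal ← the basement.  (the basement: 5M 2C; the rooftop: 0M 1C)
3. 2 cannibals → the rooftop.  (the basement: 5M 0C; the rooftop: 0M 3C)
4. 1 cannibal ← the basement.  (the basement: 5M 1C; the rooftop: 0M 2C)
5. 2 missionaries → the rooftop.  (the basement: 3M 1C; the rooftop: 2M 2C)
6. 1 cannibal ← the basement.  (the basement: 3M 2C; the rooftop: 2M 1C)
7. 1 missionary and 1 cannibal → the rooftop.  (the basement: 2M 1C; the rooftop: 3M 2C)
8. 1 cannibal ← the basement.  (the basement: 2M 2C; the rooftop: 3M 1C)
9. 2 cannibals → the rooftop.  (the basement: 2M 0C; the rooftop: 3M 3C)
10. 1 cannibal ← the basement.  (the basement: 2M 1C; the rooftop: 3M 2C)
11. 1 missionary and 1 cannibal → the rooftop.  (the basement: 1M 0C; the rooftop: 4M 3C)
12. 1 cannibal ← the basement.  (the basement: 1M 1C; the rooftop: 4M 2C)
13. 1 missionary and 1 cannibal → the rooftop.  (the basement: 0M 0C; the rooftop: 5M 3C)

13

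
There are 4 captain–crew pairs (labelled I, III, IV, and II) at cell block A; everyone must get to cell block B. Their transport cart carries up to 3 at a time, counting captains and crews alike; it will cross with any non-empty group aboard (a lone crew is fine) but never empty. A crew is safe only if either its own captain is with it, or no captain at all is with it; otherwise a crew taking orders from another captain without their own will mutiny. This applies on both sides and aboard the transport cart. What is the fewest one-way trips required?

Counting alone: each trip to cell block B takes at most 3 across and each return brings at least 1 back, so after t trips out (and t−1 returns) at most 3t − (t−1) of the 8 are across; that first reaches 8 at t = 4, so at least 7 crossings are needed.
The safety rule pushes this higher. Following every safe sequence of crossings, the most of the 8 that can be at cell block B as the transport cart arrives there on crossing 7 is 7 — never all 8.
So no plan with fewer than 9 crossings exists, and this one achieves 9:
1. captain I and crew I cross → cell block B.
2. captain I crosses ← cell block A.
3. captain I, captain III, and crew III cross → cell block B.
4. captain I and crew I cross ← cell block A.
5. captain I, captain II, and captain IV cross → cell block B.
6. crew III crosses ← cell block A.
7. crew I and crew III cross → cell block B.
8. crew I crosses ← cell block A.
9. crew I, crew II, and crew IV cross → cell block B.

9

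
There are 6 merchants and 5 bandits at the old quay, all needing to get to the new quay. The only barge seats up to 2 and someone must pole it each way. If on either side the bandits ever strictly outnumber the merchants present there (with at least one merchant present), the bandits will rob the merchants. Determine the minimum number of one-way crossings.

19

Counting alone: each trip to the new quay takes at most 2 across and each return brings at least 1 back, so after t trips out (and t−1 returns) at most 2t − (t−1) of the 11 are across; that first reaches 11 at t = 10, so at least 19 crossings are needed.
The plan below uses exactly 19 crossings, so it is optimal:
1. 2 bandits → the new quay.  (the old quay: 6M 3B; the new quay: 0M 2B)
2. 1 bandit ← the old quay.  (the old quay: 6M 4B; the new quay: 0M 1B)
3. 2 bandits → the new quay.  (the old quay: 6M 2B; the new quay: 0M 3B)
4. 1 bandit ← the old quay.  (the old quay: 6M 3B; the new quay: 0M 2B)
5. 2 merchants → the new quay.  (the old quay: 4M 3B; the new quay: 2M 2B)
6. 1 bandit ← the old quay.  (the old quay: 4M 4B; the new quay: 2M 1B)
7. 1 merchant and 1 bandit → the new quay.  (the old quay: 3M 3B; the new quay: 3M 2B)
8. 1 merchant ← the old quay.  (the old quay: 4M 3B; the new quay: 2M 2B)
9. 1 merchant and 1 bandit → the new quay.  (the old quay: 3M 2B; the new quay: 3M 3B)
10. 1 bandit ← the old quay.  (the old quay: 3M 3B; the new quay: 3M 2B)
11. 1 merchant and 1 bandit → the new quay.  (the old quay: 2M 2B; the new quay: 4M 3B)
12. 1 merchant ← the old quay.  (the old quay: 3M 2B; the new quay: 3M 3B)
13. 1 merchant and 1 bandit → the new quay.  (the old quay: 2M 1B; the new quay: 4M 4B)
14. 1 bandit ← the old quay.  (the old quay: 2M 2B; the new quay: 4M 3B)
15. 1 merchant and 1 bandit → the new quay.  (the old quay: 1M 1B; the new quay: 5M 4B)
16. 1 merchant ← the old quay.  (the old quay: 2M 1B; the new quay: 4M 4B)
17. 1 merchant and 1 bandit → the new quay.  (the old quay: 1M 0B; the new quay: 5M 5B)
18. 1 bandit ← the old quay.  (the old quay: 1M 1B; the new quay: 5M 4B)
19. 1 merchant and 1 bandit → the new quay.  (the old quay: 0M 0B; the new quay: 6M 5B)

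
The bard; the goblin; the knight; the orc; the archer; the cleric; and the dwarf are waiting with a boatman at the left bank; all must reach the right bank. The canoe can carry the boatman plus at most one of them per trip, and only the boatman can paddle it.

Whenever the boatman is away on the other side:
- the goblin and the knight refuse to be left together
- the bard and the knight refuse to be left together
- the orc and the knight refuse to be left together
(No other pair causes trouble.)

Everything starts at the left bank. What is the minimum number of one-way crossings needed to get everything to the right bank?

impossible

Following every safe sequence of crossings from the start, the most of the 7 that can be at the right bank as the canoe arrives there on crossings 1, 3, 5, 7, 9 is 1, 2, 3, 4, 5 respectively; the best ever achieved is 5 of 7.
From crossing 11 on, no configuration arises that was not already reachable earlier: only 72 distinct safe configurations (who is on which side, and where the canoe is) can ever be reached, none of them has everyone across, and every continuation just revisits them. So no valid plan exists.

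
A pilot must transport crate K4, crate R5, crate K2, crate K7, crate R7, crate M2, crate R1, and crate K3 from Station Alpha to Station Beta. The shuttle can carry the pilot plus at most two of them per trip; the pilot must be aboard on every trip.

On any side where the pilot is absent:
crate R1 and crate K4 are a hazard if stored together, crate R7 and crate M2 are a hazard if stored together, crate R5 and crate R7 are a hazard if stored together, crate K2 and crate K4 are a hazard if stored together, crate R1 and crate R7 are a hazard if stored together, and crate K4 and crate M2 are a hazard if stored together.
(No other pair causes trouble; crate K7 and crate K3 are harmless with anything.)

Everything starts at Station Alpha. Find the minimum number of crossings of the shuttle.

Counting alone: the pilot can take at most 2 across per trip to Station Beta, so moving all 8 needs at least 4 loaded trips out, with a return between consecutive ones — at least 7 crossings.
The safety rule pushes this higher. Following every safe sequence of crossings, the most of the 8 that can be at Station Beta as the shuttle arrives there on crossing 7 is 6 — never all 8.
So no plan with fewer than 9 crossings exists, and this one achieves 9:
1. Pilot goes to Station Beta with crate K4 and crate R7.
2. Pilot goes back to Station Alpha alone.
3. Pilot goes to Station Beta with crate K2 and crate R5.
4. Pilot goes back to Station Alpha with crate K4 and crate R7.
5. Pilot goes to Station Beta with crate M2 and crate R1.
6. Pilot goes back to Station Alpha alone.
7. Pilot goes to Station Beta with crate K3 and crate K7.
8. Pilot goes back to Station Alpha alone.
9. Pilot goes to Station Beta with crate K4 and crate R7.

9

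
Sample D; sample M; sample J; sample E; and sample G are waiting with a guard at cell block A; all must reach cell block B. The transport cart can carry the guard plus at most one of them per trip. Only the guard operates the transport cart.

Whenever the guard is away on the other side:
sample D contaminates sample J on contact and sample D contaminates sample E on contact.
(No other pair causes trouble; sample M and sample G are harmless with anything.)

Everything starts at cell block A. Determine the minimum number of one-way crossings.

11

Counting alone: the guard can take at most 1 across per trip to cell block B, so moving all 5 needs at least 5 loaded trips out, with a return between consecutive ones — at least 9 crossings.
The safety rule pushes this higher. Following every safe sequence of crossings, the most of the 5 that can be at cell block B as the transport cart arrives there on crossing 9 is 4 — never all 5.
So no plan with fewer than 11 crossings exists, and this one achieves 11:
1. Guard goes to cell block B with sample D.
2. Guard goes back to cell block A alone.
3. Guard goes to cell block B with sample M.
4. Guard goes back to cell block A alone.
5. Guard goes to cell block B with sample J.
6. Guard goes back to cell block A with sample D.
7. Guard goes to cell block B with sample E.
8. Guard goes back to cell block A alone.
9. Guard goes to cell block B with sample G.
10. Guard goes back to cell block A alone.
11. Guard goes to cell block B with sample D.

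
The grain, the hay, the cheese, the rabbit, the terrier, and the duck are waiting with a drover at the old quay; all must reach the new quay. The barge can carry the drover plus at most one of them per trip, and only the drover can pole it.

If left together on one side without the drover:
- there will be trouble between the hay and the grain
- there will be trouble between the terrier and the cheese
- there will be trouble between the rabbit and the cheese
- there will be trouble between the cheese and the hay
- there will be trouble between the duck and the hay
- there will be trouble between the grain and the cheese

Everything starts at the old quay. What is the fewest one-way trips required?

Whatever the first load, the items left behind include a forbidden pair without the drover. No opening move is safe, so no plan exists.

impossible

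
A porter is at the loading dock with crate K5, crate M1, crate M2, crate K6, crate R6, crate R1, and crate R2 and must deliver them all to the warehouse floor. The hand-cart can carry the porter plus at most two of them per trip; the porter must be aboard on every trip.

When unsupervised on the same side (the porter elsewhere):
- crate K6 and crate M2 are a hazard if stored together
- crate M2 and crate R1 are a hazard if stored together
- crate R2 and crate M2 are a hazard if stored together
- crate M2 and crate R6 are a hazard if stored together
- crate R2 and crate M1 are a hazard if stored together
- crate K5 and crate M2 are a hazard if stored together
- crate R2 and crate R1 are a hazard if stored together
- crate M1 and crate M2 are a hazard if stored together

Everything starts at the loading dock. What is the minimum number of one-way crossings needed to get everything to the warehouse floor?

11

Counting alone: the porter can take at most 2 across per trip to the warehouse floor, so moving all 7 needs at least 4 loaded trips out, with a return between consecutive ones — at least 7 crossings.
The safety rule pushes this higher. Following every safe sequence of crossings, the most of the 7 that can be at the warehouse floor as the hand-cart arrives there on crossings 7, 9 is 5, 6 respectively — never all 7.
So no plan with fewer than 11 crossings exists, and this one achieves 11:
1. Porter goes to the warehouse floor with crate M2 and crate R2.
2. Porter goes back to the loading dock with crate M2.
3. Porter goes to the warehouse floor with crate K5 and crate M2.
4. Porter goes back to the loading dock with crate M2.
5. Porter goes to the warehouse floor with crate K6 and crate M2.
6. Porter goes back to the loading dock with crate M2.
7. Porter goes to the warehouse floor with crate M2 and crate R6.
8. Porter goes back to the loading dock with crate M2.
9. Porter goes to the warehouse floor with crate M1 and crate R1.
10. Porter goes back to the loading dock with crate R2.
11. Porter goes to the warehouse floor with crate M2 and crate R2.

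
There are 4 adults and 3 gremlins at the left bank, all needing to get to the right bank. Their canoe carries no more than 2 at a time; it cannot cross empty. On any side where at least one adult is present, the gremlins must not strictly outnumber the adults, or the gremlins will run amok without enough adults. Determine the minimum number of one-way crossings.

Counting alone: each trip to the right bank takes at most 2 across and each return brings at least 1 back, so after t trips out (and t−1 returns) at most 2t − (t−1) of the 7 are across; that first reaches 7 at t = 6, so at least 11 crossings are needed.
The plan below uses exactly 11 crossings, so it is optimal:
1. 2 gremlins → the right bank.  (the left bank: 4A 1G; the right bank: 0A 2G)
2. 1 gremlin ← the left bank.  (the left bank: 4A 2G; the right bank: 0A 1G)
3. 2 gremlins → the right bank.  (the left bank: 4A 0G; the right bank: 0A 3G)
4. 1 gremlin ← the left bank.  (the left bank: 4A 1G; the right bank: 0A 2G)
5. 2 adults → the right bank.  (the left bank: 2A 1G; the right bank: 2A 2G)
6. 1 gremlin ← the left bank.  (the left bank: 2A 2G; the right bank: 2A 1G)
7. 1 adult and 1 gremlin → the right bank.  (the left bank: 1A 1G; the right bank: 3A 2G)
8. 1 adult ← the left bank.  (the left bank: 2A 1G; the right bank: 2A 2G)
9. 1 adult and 1 gremlin → the right bank.  (the left bank: 1A 0G; the right bank: 3A 3G)
10. 1 gremlin ← the left bank.  (the left bank: 1A 1G; the right bank: 3A 2G)
11. 1 adult and 1 gremlin → the right bank.  (the left bank: 0A 0G; the right bank: 4A 3G)

11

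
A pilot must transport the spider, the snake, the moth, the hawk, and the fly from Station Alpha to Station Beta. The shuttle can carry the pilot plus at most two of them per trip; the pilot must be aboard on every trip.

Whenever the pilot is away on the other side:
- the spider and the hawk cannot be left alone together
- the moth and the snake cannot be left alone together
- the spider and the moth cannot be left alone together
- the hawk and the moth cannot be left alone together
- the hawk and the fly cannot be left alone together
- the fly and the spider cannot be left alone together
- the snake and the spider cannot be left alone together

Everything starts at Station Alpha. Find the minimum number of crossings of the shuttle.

impossible

Whatever the first load, the items left behind include a forbidden pair without the pilot. No opening move is safe, so no plan exists.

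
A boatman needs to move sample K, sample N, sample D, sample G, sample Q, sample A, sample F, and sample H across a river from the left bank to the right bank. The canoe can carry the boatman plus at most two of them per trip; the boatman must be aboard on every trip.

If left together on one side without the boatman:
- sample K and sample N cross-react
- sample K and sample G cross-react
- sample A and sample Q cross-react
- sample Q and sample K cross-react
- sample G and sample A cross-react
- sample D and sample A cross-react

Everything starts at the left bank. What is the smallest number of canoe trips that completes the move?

9

Counting alone: the boatman can take at most 2 across per trip to the right bank, so moving all 8 needs at least 4 loaded trips out, with a return between consecutive ones — at least 7 crossings.
The safety rule pushes this higher. Following every safe sequence of crossings, the most of the 8 that can be at the right bank as the canoe arrives there on crossing 7 is 6 — never all 8.
So no plan with fewer than 9 crossings exists, and this one achieves 9:
1. Boatman goes to the right bank with sample A and sample K.  [the left bank: sample D, sample F, sample G, sample H, sample N, sample Q | the right bank: sample A, sample K]
2. Boatman goes back to the left bank alone.  [the left bank: sample D, sample F, sample G, sample H, sample N, sample Q | the right bank: sample A, sample K]
3. Boatman goes to the right bank with sample D and sample N.  [the left bank: sample F, sample G, sample H, sample Q | the right bank: sample A, sample D, sample K, sample N]
4. Boatman goes back to the left bank with sample A and sample K.  [the left bank: sample A, sample F, sample G, sample H, sample K, sample Q | the right bank: sample D, sample N]
5. Boatman goes to the right bank with sample G and sample Q.  [the left bank: sample A, sample F, sample H, sample K | the right bank: sample D, sample G, sample N, sample Q]
6. Boatman goes back to the left bank alone.  [the left bank: sample A, sample F, sample H, sample K | the right bank: sample D, sample G, sample N, sample Q]
7. Boatman goes to the right bank with sample F and sample H.  [the left bank: sample A, sample K | the right bank: sample D, sample F, sample G, sample H, sample N, sample Q]
8. Boatman goes back to the left bank alone.  [the left bank: sample A, sample K | the right bank: sample D, sample F, sample G, sample H, sample N, sample Q]
9. Boatman goes to the right bank with sample A and sample K.  [the left bank: — | the right bank: sample A, sample D, sample F, sample G, sample H, sample K, sample N, sample Q]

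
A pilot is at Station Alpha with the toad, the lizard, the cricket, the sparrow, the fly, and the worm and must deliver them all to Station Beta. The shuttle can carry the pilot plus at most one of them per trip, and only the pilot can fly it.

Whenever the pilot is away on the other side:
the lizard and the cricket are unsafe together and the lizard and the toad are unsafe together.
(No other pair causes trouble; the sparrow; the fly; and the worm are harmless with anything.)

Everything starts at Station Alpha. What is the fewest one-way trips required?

13

Counting alone: the pilot can take at most 1 across per trip to Station Beta, so moving all 6 needs at least 6 loaded trips out, with a return between consecutive ones — at least 11 crossings.
The safety rule pushes this higher. Following every safe sequence of crossings, the most of the 6 that can be at Station Beta as the shuttle arrives there on crossing 11 is 5 — never all 6.
So no plan with fewer than 13 crossings exists, and this one achieves 13:
1. Pilot goes to Station Beta with the lizard.  [Station Alpha: the cricket, the fly, the sparrow, the toad, the worm | Station Beta: the lizard]
2. Pilot goes back to Station Alpha alone.  [Station Alpha: the cricket, the fly, the sparrow, the toad, the worm | Station Beta: the lizard]
3. Pilot goes to Station Beta with the toad.  [Station Alpha: the cricket, the fly, the sparrow, the worm | Station Beta: the lizard, the toad]
4. Pilot goes back to Station Alpha with the lizard.  [Station Alpha: the cricket, the fly, the lizard, the sparrow, the worm | Station Beta: the toad]
5. Pilot goes to Station Beta with the cricket.  [Station Alpha: the fly, the lizard, the sparrow, the worm | Station Beta: the cricket, the toad]
6. Pilot goes back to Station Alpha alone.  [Station Alpha: the fly, the lizard, the sparrow, the worm | Station Beta: the cricket, the toad]
7. Pilot goes to Station Beta with the sparrow.  [Station Alpha: the fly, the lizard, the worm | Station Beta: the cricket, the sparrow, the toad]
8. Pilot goes back to Station Alpha alone.  [Station Alpha: the fly, the lizard, the worm | Station Beta: the cricket, the sparrow, the toad]
9. Pilot goes to Station Beta with the fly.  [Station Alpha: the lizard, the worm | Station Beta: the cricket, the fly, the sparrow, the toad]
10. Pilot goes back to Station Alpha alone.  [Station Alpha: the lizard, the worm | Station Beta: the cricket, the fly, the sparrow, the toad]
11. Pilot goes to Station Beta with the worm.  [Station Alpha: the lizard | Station Beta: the cricket, the fly, the sparrow, the toad, the worm]
12. Pilot goes back to Station Alpha alone.  [Station Alpha: the lizard | Station Beta: the cricket, the fly, the sparrow, the toad, the worm]
13. Pilot goes to Station Beta with the lizard.  [Station Alpha: — | Station Beta: the cricket, the fly, the lizard, the sparrow, the toad, the worm]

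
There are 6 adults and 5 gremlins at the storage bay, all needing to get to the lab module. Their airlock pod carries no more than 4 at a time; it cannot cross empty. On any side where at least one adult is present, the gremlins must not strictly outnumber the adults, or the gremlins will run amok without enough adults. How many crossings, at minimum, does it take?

7

Counting alone: each trip to the lab module takes at most 4 across and each return brings at least 1 back, so after t trips out (and t−1 returns) at most 4t − (t−1) of the 11 are across; that first reaches 11 at t = 4, so at least 7 crossings are needed.
The plan below uses exactly 7 crossings, so it is optimal:
1. 2 gremlins → the lab module.  (the storage bay: 6A 3G; the lab module: 0A 2G)
2. 1 gremlin ← the storage bay.  (the storage bay: 6A 4G; the lab module: 0A 1G)
3. 4 gremlins → the lab module.  (the storage bay: 6A 0G; the lab module: 0A 5G)
4. 1 gremlin ← the storage bay.  (the storage bay: 6A 1G; the lab module: 0A 4G)
5. 4 adults → the lab module.  (the storage bay: 2A 1G; the lab module: 4A 4G)
6. 1 gremlin ← the storage bay.  (the storage bay: 2A 2G; the lab module: 4A 3G)
7. 2 adults and 2 gremlins → the lab module.  (the storage bay: 0A 0G; the lab module: 6A 5G)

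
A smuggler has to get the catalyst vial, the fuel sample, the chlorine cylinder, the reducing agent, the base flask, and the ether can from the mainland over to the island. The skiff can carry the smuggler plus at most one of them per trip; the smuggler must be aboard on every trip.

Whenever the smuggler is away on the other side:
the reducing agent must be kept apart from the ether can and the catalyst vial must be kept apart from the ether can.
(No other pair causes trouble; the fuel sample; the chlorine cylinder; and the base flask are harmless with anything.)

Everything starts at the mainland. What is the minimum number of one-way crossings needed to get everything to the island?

Counting alone: the smuggler can take at most 1 across per trip to the island, so moving all 6 needs at least 6 loaded trips out, with a return between consecutive ones — at least 11 crossings.
The safety rule pushes this higher. Following every safe sequence of crossings, the most of the 6 that can be at the island as the skiff arrives there on crossing 11 is 5 — never all 6.
So no plan with fewer than 13 crossings exists, and this one achieves 13:
1. Smuggler goes to the island with the ether can.
2. Smuggler goes back to the mainland alone.
3. Smuggler goes to the island with the catalyst vial.
4. Smuggler goes back to the mainland with the ether can.
5. Smuggler goes to the island with the reducing agent.
6. Smuggler goes back to the mainland alone.
7. Smuggler goes to the island with the fuel sample.
8. Smuggler goes back to the mainland alone.
9. Smuggler goes to the island with the chlorine cylinder.
10. Smuggler goes back to the mainland alone.
11. Smuggler goes to the island with the base flask.
12. Smuggler goes back to the mainland alone.
13. Smuggler goes to the island with the ether can.

13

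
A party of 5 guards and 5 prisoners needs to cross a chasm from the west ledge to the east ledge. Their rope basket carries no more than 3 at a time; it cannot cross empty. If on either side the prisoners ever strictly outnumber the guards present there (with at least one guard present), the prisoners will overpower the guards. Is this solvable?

Yes

1. 2 prisoners → the east ledge.  (the west ledge: 5G 3P; the east ledge: 0G 2P)
2. 1 prisoner ← the west ledge.  (the west ledge: 5G 4P; the east ledge: 0G 1P)
3. 3 prisoners → the east ledge.  (the west ledge: 5G 1P; the east ledge: 0G 4P)
4. 1 prisoner ← the west ledge.  (the west ledge: 5G 2P; the east ledge: 0G 3P)
5. 3 guards → the east ledge.  (the west ledge: 2G 2P; the east ledge: 3G 3P)
6. 1 guard and 1 prisoner ← the west ledge.  (the west ledge: 3G 3P; the east ledge: 2G 2P)
7. 3 guards → the east ledge.  (the west ledge: 0G 3P; the east ledge: 5G 2P)
8. 1 prisoner ← the west ledge.  (the west ledge: 0G 4P; the east ledge: 5G 1P)
9. 2 prisoners → the east ledge.  (the west ledge: 0G 2P; the east ledge: 5G 3P)
10. 1 prisoner ← the west ledge.  (the west ledge: 0G 3P; the east ledge: 5G 2P)
11. 3 prisoners → the east ledge.  (the west ledge: 0G 0P; the east ledge: 5G 5P)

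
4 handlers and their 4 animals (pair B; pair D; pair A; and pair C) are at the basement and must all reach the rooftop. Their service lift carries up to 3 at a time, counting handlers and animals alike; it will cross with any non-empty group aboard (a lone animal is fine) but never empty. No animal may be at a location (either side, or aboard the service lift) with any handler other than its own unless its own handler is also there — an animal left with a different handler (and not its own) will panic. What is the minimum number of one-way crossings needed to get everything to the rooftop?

9

Counting alone: each trip to the rooftop takes at most 3 across and each return brings at least 1 back, so after t trips out (and t−1 returns) at most 3t − (t−1) of the 8 are across; that first reaches 8 at t = 4, so at least 7 crossings are needed.
The safety rule pushes this higher. Following every safe sequence of crossings, the most of the 8 that can be at the rooftop as the service lift arrives there on crossing 7 is 7 — never all 8.
So no plan with fewer than 9 crossings exists, and this one achieves 9:
1. animal B and handler B cross → the rooftop.
2. handler B crosses ← the basement.
3. animal D, handler B, and handler D cross → the rooftop.
4. animal B and handler B cross ← the basement.
5. handler A, handler B, and handler C cross → the rooftop.
6. animal D crosses ← the basement.
7. animal B and animal D cross → the rooftop.
8. animal B crosses ← the basement.
9. animal A, animal B, and animal C cross → the rooftop.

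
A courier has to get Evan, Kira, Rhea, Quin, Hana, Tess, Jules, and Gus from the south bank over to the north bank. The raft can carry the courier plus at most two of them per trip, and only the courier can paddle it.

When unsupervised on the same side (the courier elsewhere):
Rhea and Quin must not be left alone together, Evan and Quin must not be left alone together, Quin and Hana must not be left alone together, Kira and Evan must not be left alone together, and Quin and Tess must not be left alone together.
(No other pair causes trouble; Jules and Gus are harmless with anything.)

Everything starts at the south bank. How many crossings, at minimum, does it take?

Counting alone: the courier can take at most 2 across per trip to the north bank, so moving all 8 needs at least 4 loaded trips out, with a return between consecutive ones — at least 7 crossings.
The safety rule pushes this higher. Following every safe sequence of crossings, the most of the 8 that can be at the north bank as the raft arrives there on crossing 7 is 7 — never all 8.
So no plan with fewer than 9 crossings exists, and this one achieves 9:
1. Courier goes to the north bank with Evan and Quin.
2. Courier goes back to the south bank with Evan.
3. Courier goes to the north bank with Evan and Rhea.
4. Courier goes back to the south bank with Quin.
5. Courier goes to the north bank with Hana and Tess.
6. Courier goes back to the south bank alone.
7. Courier goes to the north bank with Gus and Jules.
8. Courier goes back to the south bank alone.
9. Courier goes to the north bank with Kira and Quin.

9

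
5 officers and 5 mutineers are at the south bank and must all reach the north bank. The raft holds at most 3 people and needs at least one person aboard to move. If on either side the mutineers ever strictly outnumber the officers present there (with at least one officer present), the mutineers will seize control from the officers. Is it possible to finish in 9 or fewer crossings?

No

Counting alone: each trip to the north bank takes at most 3 across and each return brings at least 1 back, so after t trips out (and t−1 returns) at most 3t − (t−1) of the 10 are across; that first reaches 10 at t = 5, so at least 9 crossings are needed.
The safety rule pushes this higher. Following every safe sequence of crossings, the most of the 10 that can be at the north bank as the raft arrives there on crossing 9 is 9 — never all 10.
So the move cannot be finished within 9 crossings. (The shortest complete plan takes 11:)
1. 2 mutineers → the north bank.  (the south bank: 5O 3M; the north bank: 0O 2M)
2. 1 mutineer ← the south bank.  (the south bank: 5O 4M; the north bank: 0O 1M)
3. 3 mutineers → the north bank.  (the south bank: 5O 1M; the north bank: 0O 4M)
4. 1 mutineer ← the south bank.  (the south bank: 5O 2M; the north bank: 0O 3M)
5. 3 officers → the north bank.  (the south bank: 2O 2M; the north bank: 3O 3M)
6. 1 officer and 1 mutineer ← the south bank.  (the south bank: 3O 3M; the north bank: 2O 2M)
7. 3 officers → the north bank.  (the south bank: 0O 3M; the north bank: 5O 2M)
8. 1 mutineer ← the south bank.  (the south bank: 0O 4M; the north bank: 5O 1M)
9. 2 mutineers → the north bank.  (the south bank: 0O 2M; the north bank: 5O 3M)
10. 1 mutineer ← the south bank.  (the south bank: 0O 3M; the north bank: 5O 2M)
11. 3 mutineers → the north bank.  (the south bank: 0O 0M; the north bank: 5O 5M)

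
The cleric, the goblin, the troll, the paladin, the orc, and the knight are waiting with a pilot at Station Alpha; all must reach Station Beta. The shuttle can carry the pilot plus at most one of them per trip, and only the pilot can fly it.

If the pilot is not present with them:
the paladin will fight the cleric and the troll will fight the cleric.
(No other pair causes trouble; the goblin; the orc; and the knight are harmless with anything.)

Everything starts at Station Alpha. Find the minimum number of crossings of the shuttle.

Counting alone: the pilot can take at most 1 across per trip to Station Beta, so moving all 6 needs at least 6 loaded trips out, with a return between consecutive ones — at least 11 crossings.
The safety rule pushes this higher. Following every safe sequence of crossings, the most of the 6 that can be at Station Beta as the shuttle arrives there on crossing 11 is 5 — never all 6.
So no plan with fewer than 13 crossings exists, and this one achieves 13:
1. Pilot goes to Station Beta with the cleric.  [Station Alpha: the goblin, the knight, the orc, the paladin, the troll | Station Beta: the cleric]
2. Pilot goes back to Station Alpha alone.  [Station Alpha: the goblin, the knight, the orc, the paladin, the troll | Station Beta: the cleric]
3. Pilot goes to Station Beta with the goblin.  [Station Alpha: the knight, the orc, the paladin, the troll | Station Beta: the cleric, the goblin]
4. Pilot goes back to Station Alpha alone.  [Station Alpha: the knight, the orc, the paladin, the troll | Station Beta: the cleric, the goblin]
5. Pilot goes to Station Beta with the troll.  [Station Alpha: the knight, the orc, the paladin | Station Beta: the cleric, the goblin, the troll]
6. Pilot goes back to Station Alpha with the cleric.  [Station Alpha: the cleric, the knight, the orc, the paladin | Station Beta: the goblin, the troll]
7. Pilot goes to Station Beta with the paladin.  [Station Alpha: the cleric, the knight, the orc | Station Beta: the goblin, the paladin, the troll]
8. Pilot goes back to Station Alpha alone.  [Station Alpha: the cleric, the knight, the orc | Station Beta: the goblin, the paladin, the troll]
9. Pilot goes to Station Beta with the orc.  [Station Alpha: the cleric, the knight | Station Beta: the goblin, the orc, the paladin, the troll]
10. Pilot goes back to Station Alpha alone.  [Station Alpha: the cleric, the knight | Station Beta: the goblin, the orc, the paladin, the troll]
11. Pilot goes to Station Beta with the knight.  [Station Alpha: the cleric | Station Beta: the goblin, the knight, the orc, the paladin, the troll]
12. Pilot goes back to Station Alpha alone.  [Station Alpha: the cleric | Station Beta: the goblin, the knight, the orc, the paladin, the troll]
13. Pilot goes to Station Beta with the cleric.  [Station Alpha: — | Station Beta: the cleric, the goblin, the knight, the orc, the paladin, the troll]

13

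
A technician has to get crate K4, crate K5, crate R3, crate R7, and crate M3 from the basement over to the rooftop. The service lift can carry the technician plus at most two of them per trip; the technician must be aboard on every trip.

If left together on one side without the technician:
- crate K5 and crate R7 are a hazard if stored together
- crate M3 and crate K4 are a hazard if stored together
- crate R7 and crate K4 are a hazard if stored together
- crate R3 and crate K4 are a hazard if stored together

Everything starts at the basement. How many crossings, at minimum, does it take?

5

Counting alone: the technician can take at most 2 across per trip to the rooftop, so moving all 5 needs at least 3 loaded trips out, with a return between consecutive ones — at least 5 crossings.
The plan below uses exactly 5 crossings, so it is optimal:
1. Technician goes to the rooftop with crate K4 and crate K5.  [the basement: crate M3, crate R3, crate R7 | the rooftop: crate K4, crate K5]
2. Technician goes back to the basement alone.  [the basement: crate M3, crate R3, crate R7 | the rooftop: crate K4, crate K5]
3. Technician goes to the rooftop with crate M3 and crate R3.  [the basement: crate R7 | the rooftop: crate K4, crate K5, crate M3, crate R3]
4. Technician goes back to the basement with crate K4.  [the basement: crate K4, crate R7 | the rooftop: crate K5, crate M3, crate R3]
5. Technician goes to the rooftop with crate K4 and crate R7.  [the basement: — | the rooftop: crate K4, crate K5, crate M3, crate R3, crate R7]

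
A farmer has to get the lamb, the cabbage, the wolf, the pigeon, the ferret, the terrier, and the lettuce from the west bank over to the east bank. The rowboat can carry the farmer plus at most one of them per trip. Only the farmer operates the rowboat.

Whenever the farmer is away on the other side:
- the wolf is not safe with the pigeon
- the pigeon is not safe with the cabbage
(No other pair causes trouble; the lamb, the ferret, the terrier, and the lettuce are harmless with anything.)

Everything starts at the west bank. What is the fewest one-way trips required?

Counting alone: the farmer can take at most 1 across per trip to the east bank, so moving all 7 needs at least 7 loaded trips out, with a return between consecutive ones — at least 13 crossings.
The safety rule pushes this higher. Following every safe sequence of crossings, the most of the 7 that can be at the east bank as the rowboat arrives there on crossing 13 is 6 — never all 7.
So no plan with fewer than 15 crossings exists, and this one achieves 15:
1. Farmer goes to the east bank with the pigeon.
2. Farmer goes back to the west bank alone.
3. Farmer goes to the east bank with the lamb.
4. Farmer goes back to the west bank alone.
5. Farmer goes to the east bank with the cabbage.
6. Farmer goes back to the west bank with the pigeon.
7. Farmer goes to the east bank with the wolf.
8. Farmer goes back to the west bank alone.
9. Farmer goes to the east bank with the ferret.
10. Farmer goes back to the west bank alone.
11. Farmer goes to the east bank with the terrier.
12. Farmer goes back to the west bank alone.
13. Farmer goes to the east bank with the lettuce.
14. Farmer goes back to the west bank alone.
15. Farmer goes to the east bank with the pigeon.

15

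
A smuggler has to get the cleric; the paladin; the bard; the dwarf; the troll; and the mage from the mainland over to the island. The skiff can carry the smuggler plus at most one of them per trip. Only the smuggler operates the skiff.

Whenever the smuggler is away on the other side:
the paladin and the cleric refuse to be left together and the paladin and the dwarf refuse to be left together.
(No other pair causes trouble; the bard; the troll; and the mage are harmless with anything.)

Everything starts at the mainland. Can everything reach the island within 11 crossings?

No

Counting alone: the smuggler can take at most 1 across per trip to the island, so moving all 6 needs at least 6 loaded trips out, with a return between consecutive ones — at least 11 crossings.
The safety rule pushes this higher. Following every safe sequence of crossings, the most of the 6 that can be at the island as the skiff arrives there on crossing 11 is 5 — never all 6.
So the move cannot be finished within 11 crossings. (The shortest complete plan takes 13:)
1. Smuggler goes to the island with the paladin.
2. Smuggler goes back to the mainland alone.
3. Smuggler goes to the island with the cleric.
4. Smuggler goes back to the mainland with the paladin.
5. Smuggler goes to the island with the dwarf.
6. Smuggler goes back to the mainland alone.
7. Smuggler goes to the island with the bard.
8. Smuggler goes back to the mainland alone.
9. Smuggler goes to the island with the troll.
10. Smuggler goes back to the mainland alone.
11. Smuggler goes to the island with the mage.
12. Smuggler goes back to the mainland alone.
13. Smuggler goes to the island with the paladin.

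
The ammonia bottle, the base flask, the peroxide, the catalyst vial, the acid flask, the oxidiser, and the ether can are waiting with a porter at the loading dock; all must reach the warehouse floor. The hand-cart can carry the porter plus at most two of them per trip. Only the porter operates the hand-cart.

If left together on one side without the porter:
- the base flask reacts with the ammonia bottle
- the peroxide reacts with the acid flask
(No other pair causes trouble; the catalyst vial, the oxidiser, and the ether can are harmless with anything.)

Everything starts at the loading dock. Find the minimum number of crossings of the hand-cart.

7

Counting alone: the porter can take at most 2 across per trip to the warehouse floor, so moving all 7 needs at least 4 loaded trips out, with a return between consecutive ones — at least 7 crossings.
The plan below uses exactly 7 crossings, so it is optimal:
1. Porter goes to the warehouse floor with the ammonia bottle and the peroxide.  [the loading dock: the acid flask, the base flask, the catalyst vial, the ether can, the oxidiser | the warehouse floor: the ammonia bottle, the peroxide]
2. Porter goes back to the loading dock alone.  [the loading dock: the acid flask, the base flask, the catalyst vial, the ether can, the oxidiser | the warehouse floor: the ammonia bottle, the peroxide]
3. Porter goes to the warehouse floor with the catalyst vial.  [the loading dock: the acid flask, the base flask, the ether can, the oxidiser | the warehouse floor: the ammonia bottle, the catalyst vial, the peroxide]
4. Porter goes back to the loading dock alone.  [the loading dock: the acid flask, the base flask, the ether can, the oxidiser | the warehouse floor: the ammonia bottle, the catalyst vial, the peroxide]
5. Porter goes to the warehouse floor with the ether can and the oxidiser.  [the loading dock: the acid flask, the base flask | the warehouse floor: the ammonia bottle, the catalyst vial, the ether can, the oxidiser, the peroxide]
6. Porter goes back to the loading dock alone.  [the loading dock: the acid flask, the base flask | the warehouse floor: the ammonia bottle, the catalyst vial, the ether can, the oxidiser, the peroxide]
7. Porter goes to the warehouse floor with the acid flask and the base flask.  [the loading dock: — | the warehouse floor: the acid flask, the ammonia bottle, the base flask, the catalyst vial, the ether can, the oxidiser, the peroxide]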